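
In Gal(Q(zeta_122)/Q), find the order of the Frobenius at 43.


The Frobenius at p in Gal(Q(zeta_n)/Q) = (Z/nZ)* is the class of p, so its order is ord_122(43), the smallest k >= 1 with 43^k = 1 mod 122.
n = 122 = 2 * 61, phi(122) = 60; the order divides phi(n).
Divisors of 60: 1, 2, 3, 4, 5, 6, 10, 12, 15, 20, 30, 60
Repeated squaring mod 122: 43^1 = 43, 43^2 = 19, 43^4 = 117, 43^8 = 25, 43^16 = 15, 43^32 = 103
Test divisors in increasing order:
  k=1: 43^1 = 43 mod 122
  k=2: 43^2 = 19 mod 122
  k=3: 43^3 = 19 * 43 = 85 mod 122
  k=4: 43^4 = 117 mod 122
  k=5: 43^5 = 117 * 43 = 29 mod 122
  k=6: 43^6 = 117 * 19 = 27 mod 122
  k=10: 43^10 = 25 * 19 = 109 mod 122
  k=12: 43^12 = 25 * 117 = 119 mod 122
  k=15: 43^15 = 25 * 117 * 19 * 43 = 111 mod 122
  k=20: 43^20 = 15 * 117 = 47 mod 122
  k=30: 43^30 = 15 * 25 * 117 * 19 = 121 mod 122
  k=60: 43^60 = 103 * 15 * 25 * 117 = 1 mod 122  <- first divisor giving 1
Order = 60

60


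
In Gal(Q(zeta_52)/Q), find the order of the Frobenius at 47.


The Frobenius at p in Gal(Q(zeta_n)/Q) = (Z/nZ)* is the class of p, so its order is ord_52(47), the smallest k >= 1 with 47^k = 1 mod 52.
n = 52 = 2^2 * 13, phi(52) = 24; the order divides phi(n).
Divisors of 24: 1, 2, 3, 4, 6, 8, 12, 24
Repeated squaring mod 52: 47^1 = 47, 47^2 = 25, 47^4 = 1, 47^8 = 1, 47^16 = 1
Test divisors in increasing order:
  k=1: 47^1 = 47 mod 52
  k=2: 47^2 = 25 mod 52
  k=3: 47^3 = 25 * 47 = 31 mod 52
  k=4: 47^4 = 1 mod 52  <- first divisor giving 1
Order = 4

4


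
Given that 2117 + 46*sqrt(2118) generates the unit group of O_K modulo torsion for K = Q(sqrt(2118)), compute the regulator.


epsilon = 2117 + 46*sqrt(2118)
= 4233.9998
R = ln(4233.9998)
= 8.3509

8.3509


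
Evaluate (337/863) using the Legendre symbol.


p = 863 is prime, so compute (337/863) with the reciprocity algorithm (Jacobi-symbol steps: pull out 2s via (2/n), flip via reciprocity, reduce):
  reciprocity: (337/863) -> +(863/337)
  reduce: (189/337)
  reciprocity: (189/337) -> +(337/189)
  reduce: (148/189)
  pull out 2: (2/189) = -1  (since 189 mod 8 = 5)
  pull out 2: (2/189) = -1  (since 189 mod 8 = 5)
  reciprocity: (37/189) -> +(189/37)
  reduce: (4/37)
  pull out 2: (2/37) = -1  (since 37 mod 8 = 5)
  pull out 2: (2/37) = -1  (since 37 mod 8 = 5)
  (1/37) = 1
Product of signs = 1
(337/863) = 1

1


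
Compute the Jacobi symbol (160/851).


Compute (160/851) via quadratic reciprocity:
  pull out 2: (2/851) = -1  (since 851 mod 8 = 3)
  pull out 2: (2/851) = -1  (since 851 mod 8 = 3)
  pull out 2: (2/851) = -1  (since 851 mod 8 = 3)
  pull out 2: (2/851) = -1  (since 851 mod 8 = 3)
  pull out 2: (2/851) = -1  (since 851 mod 8 = 3)
  reciprocity: (5/851) -> +(851/5)
  reduce: (1/5)
  (1/5) = 1
Product of signs = -1

-1


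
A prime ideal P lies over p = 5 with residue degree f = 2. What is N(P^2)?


N(P^a) = p^(a*f)
= 5^(2*2)
= 5^4
= 625

625


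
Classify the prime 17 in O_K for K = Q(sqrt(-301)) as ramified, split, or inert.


K = Q(sqrt(-301)). Since d mod 4 = 3, disc(K) = -1204.
Check p | disc: -1204 mod 17 = 3.
p does not divide disc. Compute Legendre symbol (d/p):
5^((17-1)/2) mod 17 = -1
(d/p) = -1, so p is inert: (p) stays prime with e=1, f=2, g=1.
Therefore p is inert.

inert


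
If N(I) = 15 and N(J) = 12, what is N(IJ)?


N(IJ) = N(I) * N(J)
= 15 * 12
= 180

180


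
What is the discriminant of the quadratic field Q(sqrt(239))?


For K = Q(sqrt(d)) with d squarefree: disc(K) = d if d = 1 mod 4, and disc(K) = 4d if d = 2 or 3 mod 4.
Here d = 239, and d mod 4 = 3.
d = 3 mod 4, not 1 (O_K = Z[sqrt(d)]), so disc(K) = 4d = 4 * (239) = 956

956


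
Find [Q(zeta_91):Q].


The degree equals Euler's totient phi(91).
91 = 7 * 13
phi(91) = 72

72


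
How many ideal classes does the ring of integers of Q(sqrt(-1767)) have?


K = Q(sqrt(-1767)). d mod 4 = 1, so D = disc(K) = d = -1767
h(K) equals the number of primitive reduced positive-definite forms (a, b, c) = a*x^2 + b*x*y + c*y^2 with b^2 - 4ac = D,
where reduced means |b| <= a <= c, with b >= 0 whenever |b| = a or a = c, and primitive means gcd(a, b, c) = 1.
Reduced forces 3a^2 <= |D| = 1767, so 1 <= a <= 24; b must have the parity of D, and c = (b^2 - D)/(4a) must be an integer >= a.
Enumerate a = 1..24, b in [-a, a]:
  a=1: (1, 1, 442)  [1]
  a=2: (2, -1, 221), (2, 1, 221)  [2]
  a=3: (3, 3, 148)  [1]
  a=4: (4, -3, 111), (4, 3, 111)  [2]
  a=5: none
  a=6: (6, -3, 74), (6, 3, 74)  [2]
  a=7: (7, -5, 64), (7, 5, 64)  [2]
  a=8: (8, -5, 56), (8, 5, 56)  [2]
  a=9..10: none
  a=11: (11, -9, 42), (11, 9, 42)  [2]
  a=12: (12, -3, 37), (12, 3, 37)  [2]
  a=13: (13, -1, 34), (13, 1, 34)  [2]
  a=14: (14, -9, 33), (14, -5, 32), (14, 5, 32), (14, 9, 33)  [4]
  a=15: none
  a=16: (16, -5, 28), (16, 5, 28)  [2]
  a=17: (17, -1, 26), (17, 1, 26)  [2]
  a=18: none
  a=19: (19, 19, 28)  [1]
  a=20: none
  a=21: (21, -9, 22), (21, 9, 22)  [2]
  a=22: (22, 13, 22)  [1]
  a=23: (23, -21, 24), (23, 21, 24)  [2]
  a=24: none
Total reduced forms: 1 + 2 + 1 + 2 + 2 + 2 + 2 + 2 + 2 + 2 + 4 + 2 + 2 + 1 + 2 + 1 + 2 = 32
h = 32

32


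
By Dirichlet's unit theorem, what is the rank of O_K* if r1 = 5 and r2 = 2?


By Dirichlet's unit theorem:
rank = r1 + r2 - 1
= 5 + 2 - 1
= 6

6


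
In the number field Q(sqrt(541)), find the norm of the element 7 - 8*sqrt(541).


N(a + b*sqrt(d)) = a^2 - d*b^2
= (7)^2 - (541)*(-8)^2
= 49 - 34624
= -34575

-34575


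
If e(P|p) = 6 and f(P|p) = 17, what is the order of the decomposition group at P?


|D_P| = e * f
= 6 * 17
= 102

102


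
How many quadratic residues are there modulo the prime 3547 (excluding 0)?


For prime p, the number of non-zero quadratic residues is (p-1)/2.
= (3547-1)/2
= 1773

1773


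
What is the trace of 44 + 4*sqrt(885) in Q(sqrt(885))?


Tr(a + b*sqrt(d)) = (a + b*sqrt(d)) + (a - b*sqrt(d)) = 2a
= 2 * (44)
= 88

88


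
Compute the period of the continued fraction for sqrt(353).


Run the CF algorithm for sqrt(353).
a_0 = floor(sqrt(353)) = 18; set m_0=0, q_0=1.
Recurrence: m' = q*a - m,  q' = (d - m'^2)/q,  a' = floor((a_0 + m')/q').
  step 1: m=18, q=29, a=1
  step 2: m=11, q=8, a=3
  step 3: m=13, q=23, a=1
  step 4: m=10, q=11, a=2
  step 5: m=12, q=19, a=1
  step 6: m=7, q=16, a=1
  step 7: m=9, q=17, a=1
  step 8: m=8, q=17, a=1
  step 9: m=9, q=16, a=1
  step 10: m=7, q=19, a=1
  step 11: m=12, q=11, a=2
  step 12: m=10, q=23, a=1
  step 13: m=13, q=8, a=3
  step 14: m=11, q=29, a=1
  step 15: m=18, q=1, a=36
a_15 = 2*a_0 = 36, so the period closes here.
sqrt(353) = [18; 1, 3, 1, 2, 1, 1, 1, 1, 1, 1, 2, 1, 3, 1, 36]
Period length = 15

15


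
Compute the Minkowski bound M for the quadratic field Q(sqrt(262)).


d = 262, d mod 4 = 2, so disc(K) = 4d = 1048; |disc(K)| = 1048
Real quadratic field, so n = 2, s = r2 = 0, r1 = 2
M = (n!/n^n) * (4/pi)^s * sqrt(|disc(K)|) = (2!/2^2) * (4/pi)^0 * sqrt(1048)
= 0.5 * 1.000000 * 32.372828
= 16.1864

16.1864


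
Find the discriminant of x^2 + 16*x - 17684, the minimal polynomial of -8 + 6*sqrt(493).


The element -8 + 6*sqrt(493) has minimal polynomial:
x^2 + 16*x - 17684
Discriminant = (16)^2 - 4*(-17684)
= 256 + 70736
= 70992

70992


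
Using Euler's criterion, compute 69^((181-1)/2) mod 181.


p = 181 is prime and the exponent is (p-1)/2 = 90, so by Euler's criterion 69^90 = (69/181) = +1 or -1 mod 181.
Compute by square-and-multiply:
  90 = 64 + 16 + 8 + 2 (binary 1011010)
  Repeated squaring mod 181: 69^1 = 69, 69^2 = 55, 69^4 = 129, 69^8 = 170, 69^16 = 121, 69^32 = 161, 69^64 = 38
  69^90 = 69^64 * 69^16 * 69^8 * 69^2 = 38 * 121 * 170 * 55 mod 181
    38 * 121 = 4598 = 73 mod 181
    73 * 170 = 12410 = 102 mod 181
    102 * 55 = 5610 = 180 mod 181
  69^90 = 180 mod 181
Result 180 = p - 1 = -1 mod 181: 69 is a quadratic non-residue mod 181. As a residue in [0, p-1] the value is 180.
69^90 mod 181 = 180

180


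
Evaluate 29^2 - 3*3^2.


x^2 - d*y^2
= 29^2 - 3*3^2
= 841 - 27
= 814

814


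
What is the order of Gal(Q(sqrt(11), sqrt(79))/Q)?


The 2 square roots of distinct primes are multiplicatively independent over Q,
so [K:Q] = 2^2 and Gal(K/Q) is isomorphic to (Z/2Z)^2.
|Gal| = 2^2 = 4

4


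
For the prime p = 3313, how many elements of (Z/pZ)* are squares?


For prime p, the number of non-zero quadratic residues is (p-1)/2.
= (3313-1)/2
= 1656

1656


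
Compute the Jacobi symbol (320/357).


Compute (320/357) via quadratic reciprocity:
  pull out 2: (2/357) = -1  (since 357 mod 8 = 5)
  pull out 2: (2/357) = -1  (since 357 mod 8 = 5)
  pull out 2: (2/357) = -1  (since 357 mod 8 = 5)
  pull out 2: (2/357) = -1  (since 357 mod 8 = 5)
  pull out 2: (2/357) = -1  (since 357 mod 8 = 5)
  pull out 2: (2/357) = -1  (since 357 mod 8 = 5)
  reciprocity: (5/357) -> +(357/5)
  reduce: (2/5)
  pull out 2: (2/5) = -1  (since 5 mod 8 = 5)
  (1/5) = 1
Product of signs = -1

-1


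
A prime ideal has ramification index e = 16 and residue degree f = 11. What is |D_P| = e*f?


|D_P| = e * f
= 16 * 11
= 176

176


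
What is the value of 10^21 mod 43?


p = 43 is prime and the exponent is (p-1)/2 = 21, so by Euler's criterion 10^21 = (10/43) = +1 or -1 mod 43.
Compute by square-and-multiply:
  21 = 16 + 4 + 1 (binary 10101)
  Repeated squaring mod 43: 10^1 = 10, 10^2 = 14, 10^4 = 24, 10^8 = 17, 10^16 = 31
  10^21 = 10^16 * 10^4 * 10^1 = 31 * 24 * 10 mod 43
    31 * 24 = 744 = 13 mod 43
    13 * 10 = 130 = 1 mod 43
  10^21 = 1 mod 43
Result 1: 10 is a quadratic residue mod 43.
10^21 mod 43 = 1

1


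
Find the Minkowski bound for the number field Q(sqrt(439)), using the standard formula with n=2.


d = 439, d mod 4 = 3, so disc(K) = 4d = 1756; |disc(K)| = 1756
Real quadratic field, so n = 2, s = r2 = 0, r1 = 2
M = (n!/n^n) * (4/pi)^s * sqrt(|disc(K)|) = (2!/2^2) * (4/pi)^0 * sqrt(1756)
= 0.5 * 1.000000 * 41.904654
= 20.9523

20.9523


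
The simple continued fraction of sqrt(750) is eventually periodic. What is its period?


Run the CF algorithm for sqrt(750).
a_0 = floor(sqrt(750)) = 27; set m_0=0, q_0=1.
Recurrence: m' = q*a - m,  q' = (d - m'^2)/q,  a' = floor((a_0 + m')/q').
  step 1: m=27, q=21, a=2
  step 2: m=15, q=25, a=1
  step 3: m=10, q=26, a=1
  step 4: m=16, q=19, a=2
  step 5: m=22, q=14, a=3
  step 6: m=20, q=25, a=1
  step 7: m=5, q=29, a=1
  step 8: m=24, q=6, a=8
  step 9: m=24, q=29, a=1
  step 10: m=5, q=25, a=1
  step 11: m=20, q=14, a=3
  step 12: m=22, q=19, a=2
  step 13: m=16, q=26, a=1
  step 14: m=10, q=25, a=1
  step 15: m=15, q=21, a=2
  step 16: m=27, q=1, a=54
a_16 = 2*a_0 = 54, so the period closes here.
sqrt(750) = [27; 2, 1, 1, 2, 3, 1, 1, 8, 1, 1, 3, 2, 1, 1, 2, 54]
Period length = 16

16


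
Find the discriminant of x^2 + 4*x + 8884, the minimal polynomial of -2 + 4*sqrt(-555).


The element -2 + 4*sqrt(-555) has minimal polynomial:
x^2 + 4*x + 8884
Discriminant = (4)^2 - 4*(8884)
= 16 - 35536
= -35520

-35520


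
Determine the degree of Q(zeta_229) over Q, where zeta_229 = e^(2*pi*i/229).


The degree equals Euler's totient phi(229).
229 = 229
phi(229) = 228

228


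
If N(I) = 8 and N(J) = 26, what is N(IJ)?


N(IJ) = N(I) * N(J)
= 8 * 26
= 208

208


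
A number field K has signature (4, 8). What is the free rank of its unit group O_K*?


By Dirichlet's unit theorem:
rank = r1 + r2 - 1
= 4 + 8 - 1
= 11

11


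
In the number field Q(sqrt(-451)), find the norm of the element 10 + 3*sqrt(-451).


N(a + b*sqrt(d)) = a^2 - d*b^2
= (10)^2 - (-451)*(3)^2
= 100 + 4059
= 4159

4159


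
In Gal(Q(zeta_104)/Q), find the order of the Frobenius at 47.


The Frobenius at p in Gal(Q(zeta_n)/Q) = (Z/nZ)* is the class of p, so its order is ord_104(47), the smallest k >= 1 with 47^k = 1 mod 104.
n = 104 = 2^3 * 13, phi(104) = 48; the order divides phi(n).
Divisors of 48: 1, 2, 3, 4, 6, 8, 12, 16, 24, 48
Repeated squaring mod 104: 47^1 = 47, 47^2 = 25, 47^4 = 1, 47^8 = 1, 47^16 = 1, 47^32 = 1
Test divisors in increasing order:
  k=1: 47^1 = 47 mod 104
  k=2: 47^2 = 25 mod 104
  k=3: 47^3 = 25 * 47 = 31 mod 104
  k=4: 47^4 = 1 mod 104  <- first divisor giving 1
Order = 4

4


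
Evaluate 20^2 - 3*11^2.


x^2 - d*y^2
= 20^2 - 3*11^2
= 400 - 363
= 37

37


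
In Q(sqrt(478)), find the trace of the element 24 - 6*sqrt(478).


Tr(a + b*sqrt(d)) = (a + b*sqrt(d)) + (a - b*sqrt(d)) = 2a
= 2 * (24)
= 48

48


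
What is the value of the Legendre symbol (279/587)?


p = 587 is prime, so compute (279/587) with the reciprocity algorithm (Jacobi-symbol steps: pull out 2s via (2/n), flip via reciprocity, reduce):
  reciprocity: (279/587) -> -(587/279)
  reduce: (29/279)
  reciprocity: (29/279) -> +(279/29)
  reduce: (18/29)
  pull out 2: (2/29) = -1  (since 29 mod 8 = 5)
  reciprocity: (9/29) -> +(29/9)
  reduce: (2/9)
  pull out 2: (2/9) = +1  (since 9 mod 8 = 1)
  (1/9) = 1
Product of signs = 1
(279/587) = 1

1


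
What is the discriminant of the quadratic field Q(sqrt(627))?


For K = Q(sqrt(d)) with d squarefree: disc(K) = d if d = 1 mod 4, and disc(K) = 4d if d = 2 or 3 mod 4.
Here d = 627, and d mod 4 = 3.
d = 3 mod 4, not 1 (O_K = Z[sqrt(d)]), so disc(K) = 4d = 4 * (627) = 2508

2508


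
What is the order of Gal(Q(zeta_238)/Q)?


|Gal(Q(zeta_238)/Q)| = phi(238)
= 96

96


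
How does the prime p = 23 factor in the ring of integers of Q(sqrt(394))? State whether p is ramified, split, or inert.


K = Q(sqrt(394)). Since d mod 4 = 2, disc(K) = 1576.
Check p | disc: 1576 mod 23 = 12.
p does not divide disc. Compute Legendre symbol (d/p):
3^((23-1)/2) mod 23 = 1
(d/p) = 1, so p splits: (p) = P*P' with e=1, f=1, g=2.
Therefore p is split.

split


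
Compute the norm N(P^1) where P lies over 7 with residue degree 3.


N(P^a) = p^(a*f)
= 7^(1*3)
= 7^3
= 343

343


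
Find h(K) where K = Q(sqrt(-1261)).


K = Q(sqrt(-1261)). d mod 4 = 3, so D = disc(K) = 4d = -5044
h(K) equals the number of primitive reduced positive-definite forms (a, b, c) = a*x^2 + b*x*y + c*y^2 with b^2 - 4ac = D,
where reduced means |b| <= a <= c, with b >= 0 whenever |b| = a or a = c, and primitive means gcd(a, b, c) = 1.
Reduced forces 3a^2 <= |D| = 5044, so 1 <= a <= 41; b must have the parity of D, and c = (b^2 - D)/(4a) must be an integer >= a.
Enumerate a = 1..41, b in [-a, a]:
  a=1: (1, 0, 1261)  [1]
  a=2: (2, 2, 631)  [1]
  a=3..4: none
  a=5: (5, -4, 253), (5, 4, 253)  [2]
  a=6..9: none
  a=10: (10, -6, 127), (10, 6, 127)  [2]
  a=11: (11, -4, 115), (11, 4, 115)  [2]
  a=12: none
  a=13: (13, 0, 97)  [1]
  a=14..21: none
  a=22: (22, -18, 61), (22, 18, 61)  [2]
  a=23: (23, -4, 55), (23, 4, 55)  [2]
  a=24: none
  a=25: (25, -16, 53), (25, 16, 53)  [2]
  a=26: (26, 26, 55)  [1]
  a=27..30: none
  a=31: (31, -28, 47), (31, 28, 47)  [2]
  a=32..36: none
  a=37: (37, -32, 41), (37, 32, 41)  [2]
  a=38..41: none
Total reduced forms: 1 + 1 + 2 + 2 + 2 + 1 + 2 + 2 + 2 + 1 + 2 + 2 = 20
h = 20

20


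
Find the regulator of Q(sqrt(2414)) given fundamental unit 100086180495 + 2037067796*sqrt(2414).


epsilon = 100086180495 + 2037067796*sqrt(2414)
= 2.0017e+11
R = ln(2.0017e+11)
= 26.0224

26.0224


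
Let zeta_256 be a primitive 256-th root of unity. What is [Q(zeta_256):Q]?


The degree equals Euler's totient phi(256).
256 = 2^8
phi(256) = 128

128


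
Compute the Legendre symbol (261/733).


p = 733 is prime, so compute (261/733) with the reciprocity algorithm (Jacobi-symbol steps: pull out 2s via (2/n), flip via reciprocity, reduce):
  reciprocity: (261/733) -> +(733/261)
  reduce: (211/261)
  reciprocity: (211/261) -> +(261/211)
  reduce: (50/211)
  pull out 2: (2/211) = -1  (since 211 mod 8 = 3)
  reciprocity: (25/211) -> +(211/25)
  reduce: (11/25)
  reciprocity: (11/25) -> +(25/11)
  reduce: (3/11)
  reciprocity: (3/11) -> -(11/3)
  reduce: (2/3)
  pull out 2: (2/3) = -1  (since 3 mod 8 = 3)
  (1/3) = 1
Product of signs = -1
(261/733) = -1

-1


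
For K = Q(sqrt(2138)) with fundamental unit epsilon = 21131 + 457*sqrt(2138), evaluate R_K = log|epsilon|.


epsilon = 21131 + 457*sqrt(2138)
= 42262.0000
R = ln(42262.0000)
= 10.6516

10.6516


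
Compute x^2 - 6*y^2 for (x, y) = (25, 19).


x^2 - d*y^2
= 25^2 - 6*19^2
= 625 - 2166
= -1541

-1541


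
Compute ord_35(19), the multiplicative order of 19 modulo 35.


We want ord_35(19), the smallest k >= 1 with 19^k = 1 mod 35.
n = 35 = 5 * 7, phi(35) = 24; the order divides phi(n).
Divisors of 24: 1, 2, 3, 4, 6, 8, 12, 24
Repeated squaring mod 35: 19^1 = 19, 19^2 = 11, 19^4 = 16, 19^8 = 11, 19^16 = 16
Test divisors in increasing order:
  k=1: 19^1 = 19 mod 35
  k=2: 19^2 = 11 mod 35
  k=3: 19^3 = 11 * 19 = 34 mod 35
  k=4: 19^4 = 16 mod 35
  k=6: 19^6 = 16 * 11 = 1 mod 35  <- first divisor giving 1
Order = 6

6


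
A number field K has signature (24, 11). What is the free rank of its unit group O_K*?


By Dirichlet's unit theorem:
rank = r1 + r2 - 1
= 24 + 11 - 1
= 34

34


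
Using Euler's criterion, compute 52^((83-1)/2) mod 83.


p = 83 is prime and the exponent is (p-1)/2 = 41, so by Euler's criterion 52^41 = (52/83) = +1 or -1 mod 83.
Compute by square-and-multiply:
  41 = 32 + 8 + 1 (binary 101001)
  Repeated squaring mod 83: 52^1 = 52, 52^2 = 48, 52^4 = 63, 52^8 = 68, 52^16 = 59, 52^32 = 78
  52^41 = 52^32 * 52^8 * 52^1 = 78 * 68 * 52 mod 83
    78 * 68 = 5304 = 75 mod 83
    75 * 52 = 3900 = 82 mod 83
  52^41 = 82 mod 83
Result 82 = p - 1 = -1 mod 83: 52 is a quadratic non-residue mod 83. As a residue in [0, p-1] the value is 82.
52^41 mod 83 = 82

82


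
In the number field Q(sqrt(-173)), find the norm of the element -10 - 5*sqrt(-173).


N(a + b*sqrt(d)) = a^2 - d*b^2
= (-10)^2 - (-173)*(-5)^2
= 100 + 4325
= 4425

4425


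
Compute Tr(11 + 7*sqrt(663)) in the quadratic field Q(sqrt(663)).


Tr(a + b*sqrt(d)) = (a + b*sqrt(d)) + (a - b*sqrt(d)) = 2a
= 2 * (11)
= 22

22


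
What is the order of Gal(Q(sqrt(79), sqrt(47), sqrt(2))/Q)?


The 3 square roots of distinct primes are multiplicatively independent over Q,
so [K:Q] = 2^3 and Gal(K/Q) is isomorphic to (Z/2Z)^3.
|Gal| = 2^3 = 8

8


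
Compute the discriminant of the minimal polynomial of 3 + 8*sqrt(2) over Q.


The element 3 + 8*sqrt(2) has minimal polynomial:
x^2 - 6*x - 119
Discriminant = (-6)^2 - 4*(-119)
= 36 + 476
= 512

512


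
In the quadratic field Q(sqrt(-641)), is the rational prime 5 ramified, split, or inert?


K = Q(sqrt(-641)). Since d mod 4 = 3, disc(K) = -2564.
Check p | disc: -2564 mod 5 = 1.
p does not divide disc. Compute Legendre symbol (d/p):
4^((5-1)/2) mod 5 = 1
(d/p) = 1, so p splits: (p) = P*P' with e=1, f=1, g=2.
Therefore p is split.

split


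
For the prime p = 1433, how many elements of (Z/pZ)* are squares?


For prime p, the number of non-zero quadratic residues is (p-1)/2.
= (1433-1)/2
= 716

716


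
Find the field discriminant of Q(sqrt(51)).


For K = Q(sqrt(d)) with d squarefree: disc(K) = d if d = 1 mod 4, and disc(K) = 4d if d = 2 or 3 mod 4.
Here d = 51, and d mod 4 = 3.
d = 3 mod 4, not 1 (O_K = Z[sqrt(d)]), so disc(K) = 4d = 4 * (51) = 204

204


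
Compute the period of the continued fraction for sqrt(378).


Run the CF algorithm for sqrt(378).
a_0 = floor(sqrt(378)) = 19; set m_0=0, q_0=1.
Recurrence: m' = q*a - m,  q' = (d - m'^2)/q,  a' = floor((a_0 + m')/q').
  step 1: m=19, q=17, a=2
  step 2: m=15, q=9, a=3
  step 3: m=12, q=26, a=1
  step 4: m=14, q=7, a=4
  step 5: m=14, q=26, a=1
  step 6: m=12, q=9, a=3
  step 7: m=15, q=17, a=2
  step 8: m=19, q=1, a=38
a_8 = 2*a_0 = 38, so the period closes here.
sqrt(378) = [19; 2, 3, 1, 4, 1, 3, 2, 38]
Period length = 8

8


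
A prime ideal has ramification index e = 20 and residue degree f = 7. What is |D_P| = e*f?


|D_P| = e * f
= 20 * 7
= 140

140


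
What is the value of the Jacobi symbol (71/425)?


Compute (71/425) via quadratic reciprocity:
  reciprocity: (71/425) -> +(425/71)
  reduce: (70/71)
  pull out 2: (2/71) = +1  (since 71 mod 8 = 7)
  reciprocity: (35/71) -> -(71/35)
  reduce: (1/35)
  (1/35) = 1
Product of signs = -1

-1


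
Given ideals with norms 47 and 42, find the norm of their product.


N(IJ) = N(I) * N(J)
= 47 * 42
= 1974

1974


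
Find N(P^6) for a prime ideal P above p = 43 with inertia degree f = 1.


N(P^a) = p^(a*f)
= 43^(6*1)
= 43^6
= 6321363049

6321363049


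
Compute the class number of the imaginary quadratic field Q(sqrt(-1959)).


K = Q(sqrt(-1959)). d mod 4 = 1, so D = disc(K) = d = -1959
h(K) equals the number of primitive reduced positive-definite forms (a, b, c) = a*x^2 + b*x*y + c*y^2 with b^2 - 4ac = D,
where reduced means |b| <= a <= c, with b >= 0 whenever |b| = a or a = c, and primitive means gcd(a, b, c) = 1.
Reduced forces 3a^2 <= |D| = 1959, so 1 <= a <= 25; b must have the parity of D, and c = (b^2 - D)/(4a) must be an integer >= a.
Enumerate a = 1..25, b in [-a, a]:
  a=1: (1, 1, 490)  [1]
  a=2: (2, -1, 245), (2, 1, 245)  [2]
  a=3: (3, 3, 164)  [1]
  a=4: (4, -3, 123), (4, 3, 123)  [2]
  a=5: (5, -1, 98), (5, 1, 98)  [2]
  a=6: (6, -3, 82), (6, 3, 82)  [2]
  a=7: (7, -1, 70), (7, 1, 70)  [2]
  a=8: (8, -5, 62), (8, 5, 62)  [2]
  a=9: none
  a=10: (10, -9, 51), (10, -1, 49), (10, 1, 49), (10, 9, 51)  [4]
  a=11: none
  a=12: (12, -3, 41), (12, 3, 41)  [2]
  a=13: (13, -11, 40), (13, 11, 40)  [2]
  a=14: (14, -13, 38), (14, -1, 35), (14, 1, 35), (14, 13, 38)  [4]
  a=15: (15, -9, 34), (15, 9, 34)  [2]
  a=16: (16, -5, 31), (16, 5, 31)  [2]
  a=17: (17, -9, 30), (17, 9, 30)  [2]
  a=18: none
  a=19: (19, -13, 28), (19, 13, 28)  [2]
  a=20: (20, -19, 29), (20, -11, 26), (20, 11, 26), (20, 19, 29)  [4]
  a=21: (21, -15, 26), (21, 15, 26)  [2]
  a=22..23: none
  a=24: (24, -21, 25), (24, 21, 25)  [2]
  a=25: none
Total reduced forms: 1 + 2 + 1 + 2 + 2 + 2 + 2 + 2 + 4 + 2 + 2 + 4 + 2 + 2 + 2 + 2 + 4 + 2 + 2 = 42
h = 42

42


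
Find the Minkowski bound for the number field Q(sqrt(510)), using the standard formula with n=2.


d = 510, d mod 4 = 2, so disc(K) = 4d = 2040; |disc(K)| = 2040
Real quadratic field, so n = 2, s = r2 = 0, r1 = 2
M = (n!/n^n) * (4/pi)^s * sqrt(|disc(K)|) = (2!/2^2) * (4/pi)^0 * sqrt(2040)
= 0.5 * 1.000000 * 45.166359
= 22.5832

22.5832


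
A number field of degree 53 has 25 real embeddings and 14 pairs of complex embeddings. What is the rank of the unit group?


By Dirichlet's unit theorem:
rank = r1 + r2 - 1
= 25 + 14 - 1
= 38

38


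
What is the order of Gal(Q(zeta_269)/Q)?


|Gal(Q(zeta_269)/Q)| = phi(269)
= 268

268


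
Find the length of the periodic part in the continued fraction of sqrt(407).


Run the CF algorithm for sqrt(407).
a_0 = floor(sqrt(407)) = 20; set m_0=0, q_0=1.
Recurrence: m' = q*a - m,  q' = (d - m'^2)/q,  a' = floor((a_0 + m')/q').
  step 1: m=20, q=7, a=5
  step 2: m=15, q=26, a=1
  step 3: m=11, q=11, a=2
  step 4: m=11, q=26, a=1
  step 5: m=15, q=7, a=5
  step 6: m=20, q=1, a=40
a_6 = 2*a_0 = 40, so the period closes here.
sqrt(407) = [20; 5, 1, 2, 1, 5, 40]
Period length = 6

6


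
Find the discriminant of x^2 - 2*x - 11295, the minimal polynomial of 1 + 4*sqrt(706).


The element 1 + 4*sqrt(706) has minimal polynomial:
x^2 - 2*x - 11295
Discriminant = (-2)^2 - 4*(-11295)
= 4 + 45180
= 45184

45184


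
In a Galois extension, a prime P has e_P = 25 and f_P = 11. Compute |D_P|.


|D_P| = e * f
= 25 * 11
= 275

275


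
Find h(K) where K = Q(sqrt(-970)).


K = Q(sqrt(-970)). d mod 4 = 2, so D = disc(K) = 4d = -3880
h(K) equals the number of primitive reduced positive-definite forms (a, b, c) = a*x^2 + b*x*y + c*y^2 with b^2 - 4ac = D,
where reduced means |b| <= a <= c, with b >= 0 whenever |b| = a or a = c, and primitive means gcd(a, b, c) = 1.
Reduced forces 3a^2 <= |D| = 3880, so 1 <= a <= 35; b must have the parity of D, and c = (b^2 - D)/(4a) must be an integer >= a.
Enumerate a = 1..35, b in [-a, a]:
  a=1: (1, 0, 970)  [1]
  a=2: (2, 0, 485)  [1]
  a=3..4: none
  a=5: (5, 0, 194)  [1]
  a=6..9: none
  a=10: (10, 0, 97)  [1]
  a=11: (11, -6, 89), (11, 6, 89)  [2]
  a=12..16: none
  a=17: (17, -8, 58), (17, 8, 58)  [2]
  a=18..21: none
  a=22: (22, -16, 47), (22, 16, 47)  [2]
  a=23..28: none
  a=29: (29, -8, 34), (29, 8, 34)  [2]
  a=30..35: none
Total reduced forms: 1 + 1 + 1 + 1 + 2 + 2 + 2 + 2 = 12
h = 12

12


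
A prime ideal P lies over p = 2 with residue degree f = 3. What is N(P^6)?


N(P^a) = p^(a*f)
= 2^(6*3)
= 2^18
= 262144

262144


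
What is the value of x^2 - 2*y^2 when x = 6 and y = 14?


x^2 - d*y^2
= 6^2 - 2*14^2
= 36 - 392
= -356

-356


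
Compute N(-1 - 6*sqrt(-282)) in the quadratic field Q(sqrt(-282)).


N(a + b*sqrt(d)) = a^2 - d*b^2
= (-1)^2 - (-282)*(-6)^2
= 1 + 10152
= 10153

10153


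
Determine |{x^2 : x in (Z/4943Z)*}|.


For prime p, the number of non-zero quadratic residues is (p-1)/2.
= (4943-1)/2
= 2471

2471


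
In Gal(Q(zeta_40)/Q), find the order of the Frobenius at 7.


The Frobenius at p in Gal(Q(zeta_n)/Q) = (Z/nZ)* is the class of p, so its order is ord_40(7), the smallest k >= 1 with 7^k = 1 mod 40.
n = 40 = 2^3 * 5, phi(40) = 16; the order divides phi(n).
Divisors of 16: 1, 2, 4, 8, 16
Repeated squaring mod 40: 7^1 = 7, 7^2 = 9, 7^4 = 1, 7^8 = 1, 7^16 = 1
Test divisors in increasing order:
  k=1: 7^1 = 7 mod 40
  k=2: 7^2 = 9 mod 40
  k=4: 7^4 = 1 mod 40  <- first divisor giving 1
Order = 4

4


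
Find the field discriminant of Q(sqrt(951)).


For K = Q(sqrt(d)) with d squarefree: disc(K) = d if d = 1 mod 4, and disc(K) = 4d if d = 2 or 3 mod 4.
Here d = 951, and d mod 4 = 3.
d = 3 mod 4, not 1 (O_K = Z[sqrt(d)]), so disc(K) = 4d = 4 * (951) = 3804

3804


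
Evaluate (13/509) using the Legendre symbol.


p = 509 is prime, so compute (13/509) with the reciprocity algorithm (Jacobi-symbol steps: pull out 2s via (2/n), flip via reciprocity, reduce):
  reciprocity: (13/509) -> +(509/13)
  reduce: (2/13)
  pull out 2: (2/13) = -1  (since 13 mod 8 = 5)
  (1/13) = 1
Product of signs = -1
(13/509) = -1

-1


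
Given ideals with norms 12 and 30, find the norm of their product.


N(IJ) = N(I) * N(J)
= 12 * 30
= 360

360


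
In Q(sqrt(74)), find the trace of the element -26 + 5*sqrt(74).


Tr(a + b*sqrt(d)) = (a + b*sqrt(d)) + (a - b*sqrt(d)) = 2a
= 2 * (-26)
= -52

-52


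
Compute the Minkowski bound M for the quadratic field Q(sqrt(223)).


d = 223, d mod 4 = 3, so disc(K) = 4d = 892; |disc(K)| = 892
Real quadratic field, so n = 2, s = r2 = 0, r1 = 2
M = (n!/n^n) * (4/pi)^s * sqrt(|disc(K)|) = (2!/2^2) * (4/pi)^0 * sqrt(892)
= 0.5 * 1.000000 * 29.866369
= 14.9332

14.9332


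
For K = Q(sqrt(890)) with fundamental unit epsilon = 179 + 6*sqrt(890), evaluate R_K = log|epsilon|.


epsilon = 179 + 6*sqrt(890)
= 357.9972
R = ln(357.9972)
= 5.8805

5.8805


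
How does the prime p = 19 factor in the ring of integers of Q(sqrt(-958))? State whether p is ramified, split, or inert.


K = Q(sqrt(-958)). Since d mod 4 = 2, disc(K) = -3832.
Check p | disc: -3832 mod 19 = 6.
p does not divide disc. Compute Legendre symbol (d/p):
11^((19-1)/2) mod 19 = 1
(d/p) = 1, so p splits: (p) = P*P' with e=1, f=1, g=2.
Therefore p is split.

split


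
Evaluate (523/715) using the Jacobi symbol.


Compute (523/715) via quadratic reciprocity:
  reciprocity: (523/715) -> -(715/523)
  reduce: (192/523)
  pull out 2: (2/523) = -1  (since 523 mod 8 = 3)
  pull out 2: (2/523) = -1  (since 523 mod 8 = 3)
  pull out 2: (2/523) = -1  (since 523 mod 8 = 3)
  pull out 2: (2/523) = -1  (since 523 mod 8 = 3)
  pull out 2: (2/523) = -1  (since 523 mod 8 = 3)
  pull out 2: (2/523) = -1  (since 523 mod 8 = 3)
  reciprocity: (3/523) -> -(523/3)
  reduce: (1/3)
  (1/3) = 1
Product of signs = 1

1


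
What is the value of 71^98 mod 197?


p = 197 is prime and the exponent is (p-1)/2 = 98, so by Euler's criterion 71^98 = (71/197) = +1 or -1 mod 197.
Compute by square-and-multiply:
  98 = 64 + 32 + 2 (binary 1100010)
  Repeated squaring mod 197: 71^1 = 71, 71^2 = 116, 71^4 = 60, 71^8 = 54, 71^16 = 158, 71^32 = 142, 71^64 = 70
  71^98 = 71^64 * 71^32 * 71^2 = 70 * 142 * 116 mod 197
    70 * 142 = 9940 = 90 mod 197
    90 * 116 = 10440 = 196 mod 197
  71^98 = 196 mod 197
Result 196 = p - 1 = -1 mod 197: 71 is a quadratic non-residue mod 197. As a residue in [0, p-1] the value is 196.
71^98 mod 197 = 196

196


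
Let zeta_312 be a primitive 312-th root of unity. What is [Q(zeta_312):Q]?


The degree equals Euler's totient phi(312).
312 = 2^3 * 3 * 13
phi(312) = 96

96


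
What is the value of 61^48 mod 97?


p = 97 is prime and the exponent is (p-1)/2 = 48, so by Euler's criterion 61^48 = (61/97) = +1 or -1 mod 97.
Compute by square-and-multiply:
  48 = 32 + 16 (binary 110000)
  Repeated squaring mod 97: 61^1 = 61, 61^2 = 35, 61^4 = 61, 61^8 = 35, 61^16 = 61, 61^32 = 35
  61^48 = 61^32 * 61^16 = 35 * 61 mod 97
    35 * 61 = 2135 = 1 mod 97
  61^48 = 1 mod 97
Result 1: 61 is a quadratic residue mod 97.
61^48 mod 97 = 1

1


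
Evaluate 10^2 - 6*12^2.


x^2 - d*y^2
= 10^2 - 6*12^2
= 100 - 864
= -764

-764


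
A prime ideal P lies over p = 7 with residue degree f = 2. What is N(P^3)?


N(P^a) = p^(a*f)
= 7^(3*2)
= 7^6
= 117649

117649


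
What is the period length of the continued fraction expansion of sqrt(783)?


Run the CF algorithm for sqrt(783).
a_0 = floor(sqrt(783)) = 27; set m_0=0, q_0=1.
Recurrence: m' = q*a - m,  q' = (d - m'^2)/q,  a' = floor((a_0 + m')/q').
  step 1: m=27, q=54, a=1
  step 2: m=27, q=1, a=54
a_2 = 2*a_0 = 54, so the period closes here.
sqrt(783) = [27; 1, 54]
Period length = 2

2


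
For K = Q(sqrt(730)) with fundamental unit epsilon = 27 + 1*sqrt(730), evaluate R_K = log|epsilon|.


epsilon = 27 + 1*sqrt(730)
= 54.0185
R = ln(54.0185)
= 3.9893

3.9893


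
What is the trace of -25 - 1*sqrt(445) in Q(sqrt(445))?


Tr(a + b*sqrt(d)) = (a + b*sqrt(d)) + (a - b*sqrt(d)) = 2a
= 2 * (-25)
= -50

-50


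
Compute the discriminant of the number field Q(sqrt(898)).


For K = Q(sqrt(d)) with d squarefree: disc(K) = d if d = 1 mod 4, and disc(K) = 4d if d = 2 or 3 mod 4.
Here d = 898, and d mod 4 = 2.
d = 2 mod 4, not 1 (O_K = Z[sqrt(d)]), so disc(K) = 4d = 4 * (898) = 3592

3592


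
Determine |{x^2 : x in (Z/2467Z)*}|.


For prime p, the number of non-zero quadratic residues is (p-1)/2.
= (2467-1)/2
= 1233

1233


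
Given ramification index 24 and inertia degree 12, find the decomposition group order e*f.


|D_P| = e * f
= 24 * 12
= 288

288


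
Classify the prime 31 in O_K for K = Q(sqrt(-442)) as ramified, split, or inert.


K = Q(sqrt(-442)). Since d mod 4 = 2, disc(K) = -1768.
Check p | disc: -1768 mod 31 = 30.
p does not divide disc. Compute Legendre symbol (d/p):
23^((31-1)/2) mod 31 = -1
(d/p) = -1, so p is inert: (p) stays prime with e=1, f=2, g=1.
Therefore p is inert.

inert


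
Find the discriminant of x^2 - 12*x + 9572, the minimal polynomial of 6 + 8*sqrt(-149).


The element 6 + 8*sqrt(-149) has minimal polynomial:
x^2 - 12*x + 9572
Discriminant = (-12)^2 - 4*(9572)
= 144 - 38288
= -38144

-38144


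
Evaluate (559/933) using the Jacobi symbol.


Compute (559/933) via quadratic reciprocity:
  reciprocity: (559/933) -> +(933/559)
  reduce: (374/559)
  pull out 2: (2/559) = +1  (since 559 mod 8 = 7)
  reciprocity: (187/559) -> -(559/187)
  reduce: (185/187)
  reciprocity: (185/187) -> +(187/185)
  reduce: (2/185)
  pull out 2: (2/185) = +1  (since 185 mod 8 = 1)
  (1/185) = 1
Product of signs = -1

-1


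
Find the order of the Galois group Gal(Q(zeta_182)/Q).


|Gal(Q(zeta_182)/Q)| = phi(182)
= 72

72


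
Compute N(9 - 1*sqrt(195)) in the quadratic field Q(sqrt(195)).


N(a + b*sqrt(d)) = a^2 - d*b^2
= (9)^2 - (195)*(-1)^2
= 81 - 195
= -114

-114


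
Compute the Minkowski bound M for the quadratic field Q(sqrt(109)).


d = 109, d mod 4 = 1, so disc(K) = d = 109; |disc(K)| = 109
Real quadratic field, so n = 2, s = r2 = 0, r1 = 2
M = (n!/n^n) * (4/pi)^s * sqrt(|disc(K)|) = (2!/2^2) * (4/pi)^0 * sqrt(109)
= 0.5 * 1.000000 * 10.440307
= 5.2202

5.2202


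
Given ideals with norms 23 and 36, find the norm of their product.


N(IJ) = N(I) * N(J)
= 23 * 36
= 828

828


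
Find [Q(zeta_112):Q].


The degree equals Euler's totient phi(112).
112 = 2^4 * 7
phi(112) = 48

48


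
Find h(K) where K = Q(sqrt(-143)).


K = Q(sqrt(-143)). d mod 4 = 1, so D = disc(K) = d = -143
h(K) equals the number of primitive reduced positive-definite forms (a, b, c) = a*x^2 + b*x*y + c*y^2 with b^2 - 4ac = D,
where reduced means |b| <= a <= c, with b >= 0 whenever |b| = a or a = c, and primitive means gcd(a, b, c) = 1.
Reduced forces 3a^2 <= |D| = 143, so 1 <= a <= 6; b must have the parity of D, and c = (b^2 - D)/(4a) must be an integer >= a.
Enumerate a = 1..6, b in [-a, a]:
  a=1: (1, 1, 36)  [1]
  a=2: (2, -1, 18), (2, 1, 18)  [2]
  a=3: (3, -1, 12), (3, 1, 12)  [2]
  a=4: (4, -1, 9), (4, 1, 9)  [2]
  a=5: none
  a=6: (6, -5, 7), (6, 1, 6), (6, 5, 7)  [3]
Total reduced forms: 1 + 2 + 2 + 2 + 3 = 10
h = 10

10


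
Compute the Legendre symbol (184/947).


p = 947 is prime, so compute (184/947) with the reciprocity algorithm (Jacobi-symbol steps: pull out 2s via (2/n), flip via reciprocity, reduce):
  pull out 2: (2/947) = -1  (since 947 mod 8 = 3)
  pull out 2: (2/947) = -1  (since 947 mod 8 = 3)
  pull out 2: (2/947) = -1  (since 947 mod 8 = 3)
  reciprocity: (23/947) -> -(947/23)
  reduce: (4/23)
  pull out 2: (2/23) = +1  (since 23 mod 8 = 7)
  pull out 2: (2/23) = +1  (since 23 mod 8 = 7)
  (1/23) = 1
Product of signs = 1
(184/947) = 1

1


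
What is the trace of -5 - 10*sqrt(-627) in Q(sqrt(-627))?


Tr(a + b*sqrt(d)) = (a + b*sqrt(d)) + (a - b*sqrt(d)) = 2a
= 2 * (-5)
= -10

-10


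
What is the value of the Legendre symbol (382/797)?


p = 797 is prime, so compute (382/797) with the reciprocity algorithm (Jacobi-symbol steps: pull out 2s via (2/n), flip via reciprocity, reduce):
  pull out 2: (2/797) = -1  (since 797 mod 8 = 5)
  reciprocity: (191/797) -> +(797/191)
  reduce: (33/191)
  reciprocity: (33/191) -> +(191/33)
  reduce: (26/33)
  pull out 2: (2/33) = +1  (since 33 mod 8 = 1)
  reciprocity: (13/33) -> +(33/13)
  reduce: (7/13)
  reciprocity: (7/13) -> +(13/7)
  reduce: (6/7)
  pull out 2: (2/7) = +1  (since 7 mod 8 = 7)
  reciprocity: (3/7) -> -(7/3)
  reduce: (1/3)
  (1/3) = 1
Product of signs = 1
(382/797) = 1

1


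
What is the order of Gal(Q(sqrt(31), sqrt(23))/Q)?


The 2 square roots of distinct primes are multiplicatively independent over Q,
so [K:Q] = 2^2 and Gal(K/Q) is isomorphic to (Z/2Z)^2.
|Gal| = 2^2 = 4

4


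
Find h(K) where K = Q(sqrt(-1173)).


K = Q(sqrt(-1173)). d mod 4 = 3, so D = disc(K) = 4d = -4692
h(K) equals the number of primitive reduced positive-definite forms (a, b, c) = a*x^2 + b*x*y + c*y^2 with b^2 - 4ac = D,
where reduced means |b| <= a <= c, with b >= 0 whenever |b| = a or a = c, and primitive means gcd(a, b, c) = 1.
Reduced forces 3a^2 <= |D| = 4692, so 1 <= a <= 39; b must have the parity of D, and c = (b^2 - D)/(4a) must be an integer >= a.
Enumerate a = 1..39, b in [-a, a]:
  a=1: (1, 0, 1173)  [1]
  a=2: (2, 2, 587)  [1]
  a=3: (3, 0, 391)  [1]
  a=4..5: none
  a=6: (6, 6, 197)  [1]
  a=7..10: none
  a=11: (11, -4, 107), (11, 4, 107)  [2]
  a=12: none
  a=13: (13, -12, 93), (13, 12, 93)  [2]
  a=14..16: none
  a=17: (17, 0, 69)  [1]
  a=18: none
  a=19: (19, -18, 66), (19, 18, 66)  [2]
  a=20..21: none
  a=22: (22, -18, 57), (22, 18, 57)  [2]
  a=23: (23, 0, 51)  [1]
  a=24..25: none
  a=26: (26, -14, 47), (26, 14, 47)  [2]
  a=27..28: none
  a=29: (29, -8, 41), (29, 8, 41)  [2]
  a=30: none
  a=31: (31, -12, 39), (31, 12, 39)  [2]
  a=32: none
  a=33: (33, -18, 38), (33, 18, 38)  [2]
  a=34: (34, 34, 43)  [1]
  a=35..36: none
  a=37: (37, 28, 37)  [1]
  a=38..39: none
Total reduced forms: 1 + 1 + 1 + 1 + 2 + 2 + 1 + 2 + 2 + 1 + 2 + 2 + 2 + 2 + 1 + 1 = 24
h = 24

24


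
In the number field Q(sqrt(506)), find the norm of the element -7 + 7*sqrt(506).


N(a + b*sqrt(d)) = a^2 - d*b^2
= (-7)^2 - (506)*(7)^2
= 49 - 24794
= -24745

-24745


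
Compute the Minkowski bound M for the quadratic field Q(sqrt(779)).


d = 779, d mod 4 = 3, so disc(K) = 4d = 3116; |disc(K)| = 3116
Real quadratic field, so n = 2, s = r2 = 0, r1 = 2
M = (n!/n^n) * (4/pi)^s * sqrt(|disc(K)|) = (2!/2^2) * (4/pi)^0 * sqrt(3116)
= 0.5 * 1.000000 * 55.821143
= 27.9106

27.9106


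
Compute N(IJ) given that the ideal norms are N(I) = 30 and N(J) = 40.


N(IJ) = N(I) * N(J)
= 30 * 40
= 1200

1200


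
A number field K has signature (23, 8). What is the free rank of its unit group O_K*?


By Dirichlet's unit theorem:
rank = r1 + r2 - 1
= 23 + 8 - 1
= 30

30


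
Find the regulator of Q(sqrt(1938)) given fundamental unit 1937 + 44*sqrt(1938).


epsilon = 1937 + 44*sqrt(1938)
= 3873.9997
R = ln(3873.9997)
= 8.2620

8.2620


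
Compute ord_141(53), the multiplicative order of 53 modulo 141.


We want ord_141(53), the smallest k >= 1 with 53^k = 1 mod 141.
n = 141 = 3 * 47, phi(141) = 92; the order divides phi(n).
Divisors of 92: 1, 2, 4, 23, 46, 92
Repeated squaring mod 141: 53^1 = 53, 53^2 = 130, 53^4 = 121, 53^8 = 118, 53^16 = 106, 53^32 = 97, 53^64 = 103
Test divisors in increasing order:
  k=1: 53^1 = 53 mod 141
  k=2: 53^2 = 130 mod 141
  k=4: 53^4 = 121 mod 141
  k=23: 53^23 = 106 * 121 * 130 * 53 = 95 mod 141
  k=46: 53^46 = 97 * 118 * 121 * 130 = 1 mod 141  <- first divisor giving 1
Order = 46

46


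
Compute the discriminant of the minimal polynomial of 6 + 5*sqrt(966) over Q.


The element 6 + 5*sqrt(966) has minimal polynomial:
x^2 - 12*x - 24114
Discriminant = (-12)^2 - 4*(-24114)
= 144 + 96456
= 96600

96600


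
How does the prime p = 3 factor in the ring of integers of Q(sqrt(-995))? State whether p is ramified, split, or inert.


K = Q(sqrt(-995)). Since d mod 4 = 1, disc(K) = -995.
Check p | disc: -995 mod 3 = 1.
p does not divide disc. Compute Legendre symbol (d/p):
1^((3-1)/2) mod 3 = 1
(d/p) = 1, so p splits: (p) = P*P' with e=1, f=1, g=2.
Therefore p is split.

split


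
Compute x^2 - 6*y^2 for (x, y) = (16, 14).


x^2 - d*y^2
= 16^2 - 6*14^2
= 256 - 1176
= -920

-920


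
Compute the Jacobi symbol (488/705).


Compute (488/705) via quadratic reciprocity:
  pull out 2: (2/705) = +1  (since 705 mod 8 = 1)
  pull out 2: (2/705) = +1  (since 705 mod 8 = 1)
  pull out 2: (2/705) = +1  (since 705 mod 8 = 1)
  reciprocity: (61/705) -> +(705/61)
  reduce: (34/61)
  pull out 2: (2/61) = -1  (since 61 mod 8 = 5)
  reciprocity: (17/61) -> +(61/17)
  reduce: (10/17)
  pull out 2: (2/17) = +1  (since 17 mod 8 = 1)
  reciprocity: (5/17) -> +(17/5)
  reduce: (2/5)
  pull out 2: (2/5) = -1  (since 5 mod 8 = 5)
  (1/5) = 1
Product of signs = 1

1


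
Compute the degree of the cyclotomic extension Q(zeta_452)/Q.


The degree equals Euler's totient phi(452).
452 = 2^2 * 113
phi(452) = 224

224


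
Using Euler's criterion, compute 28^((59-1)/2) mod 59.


p = 59 is prime and the exponent is (p-1)/2 = 29, so by Euler's criterion 28^29 = (28/59) = +1 or -1 mod 59.
Compute by square-and-multiply:
  29 = 16 + 8 + 4 + 1 (binary 11101)
  Repeated squaring mod 59: 28^1 = 28, 28^2 = 17, 28^4 = 53, 28^8 = 36, 28^16 = 57
  28^29 = 28^16 * 28^8 * 28^4 * 28^1 = 57 * 36 * 53 * 28 mod 59
    57 * 36 = 2052 = 46 mod 59
    46 * 53 = 2438 = 19 mod 59
    19 * 28 = 532 = 1 mod 59
  28^29 = 1 mod 59
Result 1: 28 is a quadratic residue mod 59.
28^29 mod 59 = 1

1


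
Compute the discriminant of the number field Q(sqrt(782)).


For K = Q(sqrt(d)) with d squarefree: disc(K) = d if d = 1 mod 4, and disc(K) = 4d if d = 2 or 3 mod 4.
Here d = 782, and d mod 4 = 2.
d = 2 mod 4, not 1 (O_K = Z[sqrt(d)]), so disc(K) = 4d = 4 * (782) = 3128

3128


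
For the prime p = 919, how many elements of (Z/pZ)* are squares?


For prime p, the number of non-zero quadratic residues is (p-1)/2.
= (919-1)/2
= 459

459


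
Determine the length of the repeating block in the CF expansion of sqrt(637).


Run the CF algorithm for sqrt(637).
a_0 = floor(sqrt(637)) = 25; set m_0=0, q_0=1.
Recurrence: m' = q*a - m,  q' = (d - m'^2)/q,  a' = floor((a_0 + m')/q').
  step 1: m=25, q=12, a=4
  step 2: m=23, q=9, a=5
  step 3: m=22, q=17, a=2
  step 4: m=12, q=29, a=1
  step 5: m=17, q=12, a=3
  step 6: m=19, q=23, a=1
  step 7: m=4, q=27, a=1
  step 8: m=23, q=4, a=12
  step 9: m=25, q=3, a=16
  step 10: m=23, q=36, a=1
  step 11: m=13, q=13, a=2
  step 12: m=13, q=36, a=1
  step 13: m=23, q=3, a=16
  step 14: m=25, q=4, a=12
  step 15: m=23, q=27, a=1
  step 16: m=4, q=23, a=1
  step 17: m=19, q=12, a=3
  step 18: m=17, q=29, a=1
  step 19: m=12, q=17, a=2
  step 20: m=22, q=9, a=5
  step 21: m=23, q=12, a=4
  step 22: m=25, q=1, a=50
a_22 = 2*a_0 = 50, so the period closes here.
sqrt(637) = [25; 4, 5, 2, 1, 3, 1, 1, 12, 16, 1, 2, 1, 16, 12, 1, 1, 3, 1, 2, 5, 4, 50]
Period length = 22

22
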